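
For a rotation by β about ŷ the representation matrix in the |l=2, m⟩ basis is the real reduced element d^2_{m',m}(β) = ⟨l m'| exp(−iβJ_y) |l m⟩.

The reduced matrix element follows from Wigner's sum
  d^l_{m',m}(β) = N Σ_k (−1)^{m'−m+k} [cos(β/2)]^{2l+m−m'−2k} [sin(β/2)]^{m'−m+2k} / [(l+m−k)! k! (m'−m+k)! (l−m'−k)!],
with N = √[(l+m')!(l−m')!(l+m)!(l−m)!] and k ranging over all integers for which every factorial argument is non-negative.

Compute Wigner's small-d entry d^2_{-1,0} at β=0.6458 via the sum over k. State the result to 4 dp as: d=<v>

d=0.5887

d^2_{-1,0}(β=0.6458) via Wigner's sum:
Half-angle: c=0.948319, s=0.317318. N=√(1·6·2·2)=4.898979
k∈{1,2} keeps every argument non-negative
  k=1: (−1)^0·4.8990/(2)·0.9483^3·0.3173^1 = +0.662879
  k=2: (−1)^1·4.8990/(2)·0.9483^1·0.3173^3 = -0.074219
d^2_{-1,0}(0.6458) = +0.662879 -0.074219 = +0.588660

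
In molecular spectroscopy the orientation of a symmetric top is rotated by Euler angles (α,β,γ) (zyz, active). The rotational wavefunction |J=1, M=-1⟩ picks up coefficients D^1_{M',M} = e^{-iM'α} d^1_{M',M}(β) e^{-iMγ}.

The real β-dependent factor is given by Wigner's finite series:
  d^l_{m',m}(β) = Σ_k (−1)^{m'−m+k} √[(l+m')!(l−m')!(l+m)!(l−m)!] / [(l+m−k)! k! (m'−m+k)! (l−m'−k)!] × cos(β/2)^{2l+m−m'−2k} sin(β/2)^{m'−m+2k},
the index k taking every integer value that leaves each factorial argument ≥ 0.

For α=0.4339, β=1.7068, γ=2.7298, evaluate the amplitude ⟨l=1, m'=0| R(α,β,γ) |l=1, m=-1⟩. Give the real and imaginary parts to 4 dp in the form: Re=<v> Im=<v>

Re=0.6420 Im=-0.2804

First d^1_{0,-1}(β=1.7068), then the phase factors e^{-i(0)α} and e^{-i(-1)γ}:
c=cos(1.7068/2)=0.657425, s=sin(1.7068/2)=0.753520; N=√[1·1·1·2]=1.414214
The bounds max(0,m−m')=0 and min(l+m,l−m')=0 give 1 term
  k=0: (−1)^1·1.4142/(1)·0.6574^1·0.7535^1 = -0.700577
d^1_{0,-1}(1.7068) = -0.700577
Attach z-rotation phases: D = e^{-i(0)(0.4339)}·(-0.700577)·e^{-i(-1)(2.7298)} = +0.642012-0.280408i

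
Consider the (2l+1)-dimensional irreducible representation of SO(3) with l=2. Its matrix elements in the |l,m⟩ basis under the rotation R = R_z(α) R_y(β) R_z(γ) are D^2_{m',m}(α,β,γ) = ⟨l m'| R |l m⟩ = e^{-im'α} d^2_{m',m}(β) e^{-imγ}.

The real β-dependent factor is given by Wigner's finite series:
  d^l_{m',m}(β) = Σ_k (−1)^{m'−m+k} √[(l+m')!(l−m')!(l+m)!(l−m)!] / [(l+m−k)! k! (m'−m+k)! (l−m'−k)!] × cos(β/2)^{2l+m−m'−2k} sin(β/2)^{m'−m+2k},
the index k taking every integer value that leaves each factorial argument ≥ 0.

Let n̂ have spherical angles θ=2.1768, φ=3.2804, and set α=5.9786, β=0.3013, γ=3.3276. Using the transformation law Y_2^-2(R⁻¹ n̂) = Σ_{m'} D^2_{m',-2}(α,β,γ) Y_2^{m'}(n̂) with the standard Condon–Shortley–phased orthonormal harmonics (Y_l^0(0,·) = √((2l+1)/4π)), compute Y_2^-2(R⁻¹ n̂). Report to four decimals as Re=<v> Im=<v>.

Need the full column D^2_{m',-2} for m'=−2..2 at α=5.9786, β=0.3013, γ=3.3276.
cos(β/2)=0.988674, sin(β/2)=0.150081
d^2_{-2,-2}: single k=0 term ⇒ +0.955459;  D = +0.928716-0.224475i
d^2_{-1,-2}: single k=0 term ⇒ -0.290078;  D = -0.289418-0.019545i
d^2_{0,-2}: single k=0 term ⇒ +0.053930;  D = +0.050241+0.019603i
d^2_{1,-2}: single k=0 term ⇒ -0.006684;  D = -0.005212-0.004185i
d^2_{2,-2}: single k=0 term ⇒ +0.000507;  D = +0.000282+0.000422i
Y_2^{m'}(θ=2.1768,φ=3.2804) and Σ D·Y over m':
  (+0.9287-0.2245i)·(+0.2510-0.0715i)  (-0.2894-0.0195i)·(+0.3582-0.0500i)  (+0.0502+0.0196i)·(-0.0084+0.0000i)  (-0.0052-0.0042i)·(-0.3582-0.0500i)  (+0.0003+0.0004i)·(+0.2510+0.0715i)
Y_2^-2(R⁻¹ n̂) = +0.113648-0.113552i

Re=0.1136 Im=-0.1136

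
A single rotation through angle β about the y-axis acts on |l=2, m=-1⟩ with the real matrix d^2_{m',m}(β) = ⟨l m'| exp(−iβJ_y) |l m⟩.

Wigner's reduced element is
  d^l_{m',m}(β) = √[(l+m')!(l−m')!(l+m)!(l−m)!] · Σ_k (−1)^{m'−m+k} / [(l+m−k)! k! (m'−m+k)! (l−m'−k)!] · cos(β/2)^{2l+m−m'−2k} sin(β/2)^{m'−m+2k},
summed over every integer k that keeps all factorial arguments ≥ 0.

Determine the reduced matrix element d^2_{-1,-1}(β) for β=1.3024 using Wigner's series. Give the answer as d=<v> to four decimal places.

d=-0.2971

d^2_{-1,-1}(β=1.3024) via Wigner's sum:
With c≡cos(β/2)=0.795357 and s≡sin(β/2)=0.606141, N=[1·6·1·6]^{1/2}=6.000000
Admissible k: 0..1 (factorial args all ≥0)
  k=0: (−1)^0·6.0000/(6)·0.7954^4·0.6061^0 = +0.400174
  k=1: (−1)^1·6.0000/(2)·0.7954^2·0.6061^2 = -0.697257
d^2_{-1,-1}(1.3024) = +0.400174 -0.697257 = -0.297084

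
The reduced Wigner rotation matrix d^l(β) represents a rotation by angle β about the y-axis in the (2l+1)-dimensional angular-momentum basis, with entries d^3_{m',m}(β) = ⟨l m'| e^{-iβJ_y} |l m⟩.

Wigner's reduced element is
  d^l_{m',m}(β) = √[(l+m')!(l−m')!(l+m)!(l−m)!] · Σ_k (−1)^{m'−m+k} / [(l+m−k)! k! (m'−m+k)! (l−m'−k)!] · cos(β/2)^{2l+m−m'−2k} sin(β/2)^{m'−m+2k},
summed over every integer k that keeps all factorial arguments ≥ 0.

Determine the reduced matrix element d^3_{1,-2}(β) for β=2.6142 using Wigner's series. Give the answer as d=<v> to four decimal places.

d=0.5905

d^3_{1,-2}(β=2.6142) via Wigner's sum:
c=cos(2.6142/2)=0.260651, s=sin(2.6142/2)=0.965433; N=√[24·2·1·120]=75.894664
Admissible k: 0..1 (factorial args all ≥0)
  k=0: (−1)^3·75.8947/(12)·0.2607^3·0.9654^3 = -0.100780
  k=1: (−1)^4·75.8947/(24)·0.2607^1·0.9654^5 = +0.691306
d^3_{1,-2}(2.6142) = -0.100780 +0.691306 = +0.590526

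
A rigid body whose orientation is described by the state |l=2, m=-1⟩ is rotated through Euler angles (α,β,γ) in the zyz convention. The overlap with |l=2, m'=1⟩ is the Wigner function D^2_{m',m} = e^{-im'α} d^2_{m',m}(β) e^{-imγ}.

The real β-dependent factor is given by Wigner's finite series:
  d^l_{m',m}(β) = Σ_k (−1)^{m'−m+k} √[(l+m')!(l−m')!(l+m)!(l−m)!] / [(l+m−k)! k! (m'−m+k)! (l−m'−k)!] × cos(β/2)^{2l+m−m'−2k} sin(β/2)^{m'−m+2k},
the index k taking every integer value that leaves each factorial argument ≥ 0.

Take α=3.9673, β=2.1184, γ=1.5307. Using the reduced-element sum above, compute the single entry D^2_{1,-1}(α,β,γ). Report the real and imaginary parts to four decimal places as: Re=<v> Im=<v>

First d^2_{1,-1}(β=2.1184), then the phase factors e^{-i(1)α} and e^{-i(-1)γ}:
With c≡cos(β/2)=0.489570 and s≡sin(β/2)=0.871964, N=[6·1·1·6]^{1/2}=6.000000
The bounds max(0,m−m')=0 and min(l+m,l−m')=1 give 2 terms
  k=0: (−1)^2·6.0000/(2)·0.4896^2·0.8720^2 = +0.546698
  k=1: (−1)^3·6.0000/(6)·0.4896^0·0.8720^4 = -0.578089
d^2_{1,-1}(2.1184) = +0.546698 -0.578089 = -0.031390
Phases: e^{-i·(1)·3.9673}=-0.678037+0.735028i, e^{-i·(-1)·1.5307}=+0.040086+0.999196i ⇒ D=+0.023907+0.020342i

Re=0.0239 Im=0.0203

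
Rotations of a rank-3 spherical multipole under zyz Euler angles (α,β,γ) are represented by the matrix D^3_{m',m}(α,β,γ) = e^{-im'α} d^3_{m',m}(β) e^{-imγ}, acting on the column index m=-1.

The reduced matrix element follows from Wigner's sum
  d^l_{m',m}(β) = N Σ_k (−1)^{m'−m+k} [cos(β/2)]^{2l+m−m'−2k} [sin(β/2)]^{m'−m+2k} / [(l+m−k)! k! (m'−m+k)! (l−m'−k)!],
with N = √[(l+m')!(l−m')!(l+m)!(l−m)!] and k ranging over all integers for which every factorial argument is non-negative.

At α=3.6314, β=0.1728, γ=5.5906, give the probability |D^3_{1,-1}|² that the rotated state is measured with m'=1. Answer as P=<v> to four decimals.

First d^3_{1,-1}(β=0.1728), then the phase factors e^{-i(1)α} and e^{-i(-1)γ}:
With c≡cos(β/2)=0.996270 and s≡sin(β/2)=0.086293, N=[24·2·2·24]^{1/2}=48.000000
k∈{0,1,2} keeps every argument non-negative
  k=0: (−1)^2·48.0000/(8)·0.9963^4·0.0863^2 = +0.044016
  k=1: (−1)^3·48.0000/(6)·0.9963^2·0.0863^4 = -0.000440
  k=2: (−1)^4·48.0000/(48)·0.9963^0·0.0863^6 = +0.000000
d^3_{1,-1}(0.1728) = +0.044016 -0.000440 +0.000000 = +0.043576
|D^3_{1,-1}|² = |d^3_{1,-1}(β)|² = (+0.043576)² = 0.001899 (the z-rotation phases have unit modulus)

P=0.0019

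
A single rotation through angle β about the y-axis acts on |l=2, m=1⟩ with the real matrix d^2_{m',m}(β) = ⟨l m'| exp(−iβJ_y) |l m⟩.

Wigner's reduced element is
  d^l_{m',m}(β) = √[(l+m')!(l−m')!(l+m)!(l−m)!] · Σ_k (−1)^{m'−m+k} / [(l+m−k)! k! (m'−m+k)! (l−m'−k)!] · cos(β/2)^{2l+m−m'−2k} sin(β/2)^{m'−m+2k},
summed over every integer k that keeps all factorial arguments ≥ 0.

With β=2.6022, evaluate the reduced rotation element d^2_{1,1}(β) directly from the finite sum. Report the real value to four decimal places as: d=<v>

d^2_{1,1}(β=2.6022) via Wigner's sum:
With c≡cos(β/2)=0.266439 and s≡sin(β/2)=0.963852, N=[6·1·6·1]^{1/2}=6.000000
Admissible k: 0..1 (factorial args all ≥0)
  k=0: (−1)^0·6.0000/(6)·0.2664^4·0.9639^0 = +0.005040
  k=1: (−1)^1·6.0000/(2)·0.2664^2·0.9639^2 = -0.197850
d^2_{1,1}(2.6022) = +0.005040 -0.197850 = -0.192811

d=-0.1928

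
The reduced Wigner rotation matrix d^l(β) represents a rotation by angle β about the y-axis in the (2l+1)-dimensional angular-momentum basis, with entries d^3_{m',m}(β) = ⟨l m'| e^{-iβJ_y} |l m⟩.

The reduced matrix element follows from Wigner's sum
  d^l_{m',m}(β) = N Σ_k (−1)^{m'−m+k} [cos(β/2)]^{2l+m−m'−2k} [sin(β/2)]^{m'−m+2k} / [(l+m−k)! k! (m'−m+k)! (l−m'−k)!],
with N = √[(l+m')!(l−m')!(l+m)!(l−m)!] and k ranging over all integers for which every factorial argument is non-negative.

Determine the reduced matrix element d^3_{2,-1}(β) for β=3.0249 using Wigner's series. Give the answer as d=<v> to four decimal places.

d=0.1816

d^3_{2,-1}(β=3.0249) via Wigner's sum:
Half-angle: c=0.058313, s=0.998298. N=√(120·1·2·24)=75.894664
k: max(0,(-1)−(2))=0 … min(3+(-1),3−(2))=1
  k=0: (−1)^3·75.8947/(12)·0.0583^3·0.9983^3 = -0.001248
  k=1: (−1)^4·75.8947/(24)·0.0583^1·0.9983^5 = +0.182839
d^3_{2,-1}(3.0249) = -0.001248 +0.182839 = +0.181591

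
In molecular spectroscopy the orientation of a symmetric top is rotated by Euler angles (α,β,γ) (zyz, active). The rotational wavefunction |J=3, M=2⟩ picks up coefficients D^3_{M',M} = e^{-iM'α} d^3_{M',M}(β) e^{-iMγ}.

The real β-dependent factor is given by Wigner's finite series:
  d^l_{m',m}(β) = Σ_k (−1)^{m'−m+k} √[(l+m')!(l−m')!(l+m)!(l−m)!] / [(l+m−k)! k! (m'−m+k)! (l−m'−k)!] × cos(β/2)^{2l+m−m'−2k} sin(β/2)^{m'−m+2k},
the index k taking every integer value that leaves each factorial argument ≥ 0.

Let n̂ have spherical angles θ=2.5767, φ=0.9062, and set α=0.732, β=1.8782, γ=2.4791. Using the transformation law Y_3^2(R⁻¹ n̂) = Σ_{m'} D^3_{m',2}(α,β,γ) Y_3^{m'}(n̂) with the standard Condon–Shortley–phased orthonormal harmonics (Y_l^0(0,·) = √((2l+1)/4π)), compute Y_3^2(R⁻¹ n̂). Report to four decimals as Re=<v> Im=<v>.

Need the full column D^3_{m',2} for m'=−3..3 at α=0.732, β=1.8782, γ=2.4791.
cos(β/2)=0.590515, sin(β/2)=0.807027
d^3_{-3,2}: single k=5 term ⇒ +0.495161;  D = -0.459950-0.183386i
d^3_{-2,2}: k∈[4..5] ⇒ +0.739577 -0.276267 = +0.463311;  D = -0.434806+0.160002i
d^3_{-1,2}: k∈[3..4] ⇒ +0.684520 -0.639250 = +0.045270;  D = -0.021153+0.040024i
d^3_{0,2}: k∈[2..3] ⇒ +0.433770 -0.810166 = -0.376396;  D = -0.091593-0.365082i
d^3_{1,2}: k∈[1..2] ⇒ +0.183249 -0.684520 = -0.501271;  D = -0.415692-0.280130i
d^3_{2,2}: k∈[0..1] ⇒ +0.042402 -0.395976 = -0.353574;  D = -0.350163+0.048994i
d^3_{3,2}: single k=0 term ⇒ -0.141944;  D = -0.091419+0.108585i
Y_3^{m'}(θ=2.5767,φ=0.9062) and Σ D·Y over m':
  (-0.4600-0.1834i)·(-0.0584-0.0263i)  (-0.4348+0.1600i)·(+0.0592+0.2402i)  (-0.0212+0.0400i)·(+0.2739-0.3496i)  (-0.0916-0.3651i)·(-0.1788+0.0000i)  (-0.4157-0.2801i)·(-0.2739-0.3496i)  (-0.3502+0.0490i)·(+0.0592-0.2402i)  (-0.0914+0.1086i)·(+0.0584-0.0263i)
Y_3^2(R⁻¹ n̂) = -0.013078+0.329247i

Re=-0.0131 Im=0.3292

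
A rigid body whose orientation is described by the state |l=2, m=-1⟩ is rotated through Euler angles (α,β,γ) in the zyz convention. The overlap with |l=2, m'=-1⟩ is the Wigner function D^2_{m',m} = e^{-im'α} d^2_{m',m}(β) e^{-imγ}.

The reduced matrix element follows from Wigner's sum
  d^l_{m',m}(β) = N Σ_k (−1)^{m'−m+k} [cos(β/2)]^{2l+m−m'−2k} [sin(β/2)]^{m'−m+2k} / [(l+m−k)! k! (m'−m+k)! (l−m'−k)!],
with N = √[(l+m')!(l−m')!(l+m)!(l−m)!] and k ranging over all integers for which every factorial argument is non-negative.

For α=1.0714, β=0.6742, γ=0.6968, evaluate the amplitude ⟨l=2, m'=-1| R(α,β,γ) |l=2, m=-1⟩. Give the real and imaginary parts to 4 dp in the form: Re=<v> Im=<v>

Split into d^2_{-1,-1}(β=0.6742) × two z-phases.
Half-angle: c=0.943718, s=0.330752. N=√(1·6·1·6)=6.000000
The bounds max(0,m−m')=0 and min(l+m,l−m')=1 give 2 terms
  k=0: (−1)^0·6.0000/(6)·0.9437^4·0.3308^0 = +0.793174
  k=1: (−1)^1·6.0000/(2)·0.9437^2·0.3308^2 = -0.292287
d^2_{-1,-1}(0.6742) = +0.793174 -0.292287 = +0.500887
Attach z-rotation phases: D = e^{-i(-1)(1.0714)}·(+0.500887)·e^{-i(-1)(0.6968)} = -0.098236+0.491159i

Re=-0.0982 Im=0.4912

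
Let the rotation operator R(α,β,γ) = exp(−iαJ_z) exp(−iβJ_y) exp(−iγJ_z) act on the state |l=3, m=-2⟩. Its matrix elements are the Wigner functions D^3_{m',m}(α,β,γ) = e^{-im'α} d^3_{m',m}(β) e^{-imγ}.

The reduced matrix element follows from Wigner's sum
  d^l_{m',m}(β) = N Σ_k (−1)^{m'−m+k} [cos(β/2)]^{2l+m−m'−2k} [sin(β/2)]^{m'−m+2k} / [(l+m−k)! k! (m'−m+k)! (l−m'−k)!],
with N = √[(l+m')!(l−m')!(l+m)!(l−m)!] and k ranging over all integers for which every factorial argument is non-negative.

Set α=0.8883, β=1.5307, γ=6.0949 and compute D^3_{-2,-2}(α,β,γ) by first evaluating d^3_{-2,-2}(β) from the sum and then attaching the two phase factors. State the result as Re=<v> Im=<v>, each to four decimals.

Re=-0.0864 Im=-0.5010

Split into d^3_{-2,-2}(β=1.5307) × two z-phases.
c=cos(1.5307/2)=0.721140, s=sin(1.5307/2)=0.692789; N=√[1·120·1·120]=120.000000
The bounds max(0,m−m')=0 and min(l+m,l−m')=1 give 2 terms
  k=0: (−1)^0·120.0000/(120)·0.7211^6·0.6928^0 = +0.140643
  k=1: (−1)^1·120.0000/(24)·0.7211^4·0.6928^2 = -0.649009
d^3_{-2,-2}(1.5307) = +0.140643 -0.649009 = -0.508366
Attach z-rotation phases: D = e^{-i(-2)(0.8883)}·(-0.508366)·e^{-i(-2)(6.0949)} = -0.086391-0.500972i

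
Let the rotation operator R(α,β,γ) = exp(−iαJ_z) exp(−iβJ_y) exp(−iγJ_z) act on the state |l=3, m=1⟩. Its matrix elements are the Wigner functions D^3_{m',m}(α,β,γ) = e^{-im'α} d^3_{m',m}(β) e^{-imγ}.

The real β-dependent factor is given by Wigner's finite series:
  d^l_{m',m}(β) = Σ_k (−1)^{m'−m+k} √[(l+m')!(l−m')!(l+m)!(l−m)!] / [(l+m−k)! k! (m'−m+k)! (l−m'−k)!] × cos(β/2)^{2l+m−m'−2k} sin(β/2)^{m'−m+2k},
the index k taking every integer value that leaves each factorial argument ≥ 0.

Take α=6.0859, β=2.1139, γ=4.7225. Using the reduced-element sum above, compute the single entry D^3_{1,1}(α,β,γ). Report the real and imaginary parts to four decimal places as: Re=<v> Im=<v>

Re=-0.0919 Im=0.4851

First d^3_{1,1}(β=2.1139), then the phase factors e^{-i(1)α} and e^{-i(1)γ}:
With c≡cos(β/2)=0.491530 and s≡sin(β/2)=0.870860, N=[24·2·24·2]^{1/2}=48.000000
Admissible k: 0..2 (factorial args all ≥0)
  k=0: (−1)^0·48.0000/(48)·0.4915^6·0.8709^0 = +0.014103
  k=1: (−1)^1·48.0000/(6)·0.4915^4·0.8709^2 = -0.354151
  k=2: (−1)^2·48.0000/(8)·0.4915^2·0.8709^4 = +0.833770
d^3_{1,1}(2.1139) = +0.014103 -0.354151 +0.833770 = +0.493721
D = (+0.980602+0.196008i)·(+0.493721)·(+0.010111+0.999949i) = -0.091873+0.485098i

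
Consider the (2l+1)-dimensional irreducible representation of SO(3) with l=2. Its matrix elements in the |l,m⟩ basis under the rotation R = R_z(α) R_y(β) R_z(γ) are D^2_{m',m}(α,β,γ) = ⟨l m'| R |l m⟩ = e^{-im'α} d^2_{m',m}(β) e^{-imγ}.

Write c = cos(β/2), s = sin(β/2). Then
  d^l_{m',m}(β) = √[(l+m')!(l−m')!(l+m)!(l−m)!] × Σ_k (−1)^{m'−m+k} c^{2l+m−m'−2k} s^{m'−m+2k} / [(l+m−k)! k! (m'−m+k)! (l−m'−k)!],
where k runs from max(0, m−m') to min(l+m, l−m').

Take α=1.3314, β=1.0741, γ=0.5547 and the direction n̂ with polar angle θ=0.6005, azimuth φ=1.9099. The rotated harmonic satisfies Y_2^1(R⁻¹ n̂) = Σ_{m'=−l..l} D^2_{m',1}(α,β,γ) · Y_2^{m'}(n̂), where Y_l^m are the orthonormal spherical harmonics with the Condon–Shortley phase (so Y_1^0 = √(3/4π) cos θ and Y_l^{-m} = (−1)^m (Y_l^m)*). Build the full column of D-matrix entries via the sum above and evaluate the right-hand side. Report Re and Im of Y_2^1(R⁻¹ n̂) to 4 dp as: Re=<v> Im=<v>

Need the full column D^2_{m',1} for m'=−2..2 at α=1.3314, β=1.0741, γ=0.5547.
cos(β/2)=0.859222, sin(β/2)=0.511604
d^2_{-2,1}: single k=3 term ⇒ +0.230110;  D = -0.117775+0.197686i
d^2_{-1,1}: k∈[2..3] ⇒ +0.579694 -0.068507 = +0.511187;  D = +0.364594+0.358306i
d^2_{0,1}: k∈[1..2] ⇒ +0.794922 -0.281826 = +0.513096;  D = +0.436162-0.270242i
d^2_{1,1}: k∈[0..1] ⇒ +0.545031 -0.579694 = -0.034663;  D = +0.010749+0.032955i
d^2_{2,1}: single k=0 term ⇒ -0.649051;  D = +0.647182-0.049220i
Y_2^{m'}(θ=0.6005,φ=1.9099) and Σ D·Y over m':
  (-0.1178+0.1977i)·(-0.0960+0.0774i)  (+0.3646+0.3583i)·(-0.1198-0.3397i)  (+0.4362-0.2702i)·(+0.3287+0.0000i)  (+0.0107+0.0330i)·(+0.1198-0.3397i)  (+0.6472-0.0492i)·(-0.0960-0.0774i)
Y_2^1(R⁻¹ n̂) = +0.163910-0.328738i

Re=0.1639 Im=-0.3287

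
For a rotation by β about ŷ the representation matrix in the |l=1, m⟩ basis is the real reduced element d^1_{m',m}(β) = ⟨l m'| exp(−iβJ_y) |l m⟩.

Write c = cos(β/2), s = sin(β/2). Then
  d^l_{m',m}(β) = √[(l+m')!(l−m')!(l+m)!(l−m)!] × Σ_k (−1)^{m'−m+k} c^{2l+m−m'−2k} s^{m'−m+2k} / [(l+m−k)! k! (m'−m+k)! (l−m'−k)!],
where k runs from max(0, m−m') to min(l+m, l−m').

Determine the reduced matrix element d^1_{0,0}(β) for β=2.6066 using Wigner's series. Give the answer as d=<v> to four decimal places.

d=-0.8603

d^1_{0,0}(β=2.6066) via Wigner's sum:
Half-angle: c=0.264318, s=0.964436. N=√(1·1·1·1)=1.000000
k∈{0,1} keeps every argument non-negative
  k=0: (−1)^0·1.0000/(1)·0.2643^2·0.9644^0 = +0.069864
  k=1: (−1)^1·1.0000/(1)·0.2643^0·0.9644^2 = -0.930136
d^1_{0,0}(2.6066) = +0.069864 -0.930136 = -0.860272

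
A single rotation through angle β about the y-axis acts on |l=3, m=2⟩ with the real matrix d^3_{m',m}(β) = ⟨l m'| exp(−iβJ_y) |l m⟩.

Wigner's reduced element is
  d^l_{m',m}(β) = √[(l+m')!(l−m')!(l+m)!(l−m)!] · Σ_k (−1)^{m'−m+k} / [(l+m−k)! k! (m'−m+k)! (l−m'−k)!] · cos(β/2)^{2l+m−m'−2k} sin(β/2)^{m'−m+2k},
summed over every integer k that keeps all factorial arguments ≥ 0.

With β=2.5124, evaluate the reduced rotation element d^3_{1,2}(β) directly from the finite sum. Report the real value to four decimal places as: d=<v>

d=-0.1526

d^3_{1,2}(β=2.5124) via Wigner's sum:
c=cos(2.5124/2)=0.309433, s=sin(2.5124/2)=0.950921; N=√[24·2·120·1]=75.894664
k∈{1,2} keeps every argument non-negative
  k=1: (−1)^0·75.8947/(24)·0.3094^5·0.9509^1 = +0.008531
  k=2: (−1)^1·75.8947/(12)·0.3094^3·0.9509^3 = -0.161125
d^3_{1,2}(2.5124) = +0.008531 -0.161125 = -0.152594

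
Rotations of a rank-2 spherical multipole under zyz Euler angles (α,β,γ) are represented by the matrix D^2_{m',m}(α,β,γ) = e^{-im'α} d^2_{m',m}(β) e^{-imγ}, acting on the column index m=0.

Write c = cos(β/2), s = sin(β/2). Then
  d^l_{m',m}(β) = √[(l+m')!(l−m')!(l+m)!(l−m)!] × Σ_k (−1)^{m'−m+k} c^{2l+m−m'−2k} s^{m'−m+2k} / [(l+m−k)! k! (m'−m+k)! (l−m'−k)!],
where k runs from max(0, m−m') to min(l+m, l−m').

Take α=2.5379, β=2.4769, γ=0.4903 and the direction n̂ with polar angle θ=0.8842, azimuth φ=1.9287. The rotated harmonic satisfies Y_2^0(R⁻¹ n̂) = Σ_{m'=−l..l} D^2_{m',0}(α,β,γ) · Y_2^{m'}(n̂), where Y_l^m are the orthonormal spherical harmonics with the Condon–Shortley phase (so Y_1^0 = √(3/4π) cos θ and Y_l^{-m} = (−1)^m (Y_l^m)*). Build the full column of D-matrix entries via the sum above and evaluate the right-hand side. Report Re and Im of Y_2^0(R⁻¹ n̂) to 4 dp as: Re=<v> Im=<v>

Re=-0.3044 Im=0.0000

Need the full column D^2_{m',0} for m'=−2..2 at α=2.5379, β=2.4769, γ=0.4903.
cos(β/2)=0.326262, sin(β/2)=0.945279
d^2_{-2,0}: single k=2 term ⇒ +0.232985;  D = +0.082818-0.217769i
d^2_{-1,0}: k∈[1..2] ⇒ +0.080415 -0.675029 = -0.594615;  D = +0.489513-0.337555i
d^2_{0,0}: k∈[0..2] ⇒ +0.011331 -0.380464 +0.798437 = +0.429305;  D = +0.429305+0.000000i
d^2_{1,0}: k∈[0..1] ⇒ -0.080415 +0.675029 = +0.594615;  D = -0.489513-0.337555i
d^2_{2,0}: single k=0 term ⇒ +0.232985;  D = +0.082818+0.217769i
Y_2^{m'}(θ=0.8842,φ=1.9287) and Σ D·Y over m':
  (+0.0828-0.2178i)·(-0.1743+0.1516i)  (+0.4895-0.3376i)·(-0.1327-0.3548i)  (+0.4293+0.0000i)·(+0.0648+0.0000i)  (-0.4895-0.3376i)·(+0.1327-0.3548i)  (+0.0828+0.2178i)·(-0.1743-0.1516i)
Y_2^0(R⁻¹ n̂) = -0.304412+0.000000i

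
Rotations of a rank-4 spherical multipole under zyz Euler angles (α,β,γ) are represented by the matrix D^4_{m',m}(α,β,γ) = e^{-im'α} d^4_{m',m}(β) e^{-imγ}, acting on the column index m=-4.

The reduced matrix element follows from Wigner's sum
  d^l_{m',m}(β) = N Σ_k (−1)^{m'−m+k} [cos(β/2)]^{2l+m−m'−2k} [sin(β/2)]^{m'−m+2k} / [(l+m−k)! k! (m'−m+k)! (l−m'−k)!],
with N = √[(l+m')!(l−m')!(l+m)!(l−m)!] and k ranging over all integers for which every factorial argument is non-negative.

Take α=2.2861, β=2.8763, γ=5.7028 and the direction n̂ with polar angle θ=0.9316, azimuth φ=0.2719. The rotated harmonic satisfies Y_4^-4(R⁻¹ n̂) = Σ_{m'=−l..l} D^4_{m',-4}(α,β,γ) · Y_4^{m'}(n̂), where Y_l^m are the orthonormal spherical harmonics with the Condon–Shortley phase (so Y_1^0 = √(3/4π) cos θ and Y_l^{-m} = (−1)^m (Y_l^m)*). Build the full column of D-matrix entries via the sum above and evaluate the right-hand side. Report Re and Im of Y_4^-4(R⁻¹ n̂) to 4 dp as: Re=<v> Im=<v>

Need the full column D^4_{m',-4} for m'=−4..4 at α=2.2861, β=2.8763, γ=5.7028.
cos(β/2)=0.132258, sin(β/2)=0.991215
d^4_{-4,-4}: single k=0 term ⇒ +0.000000;  D = +0.000000+0.000000i
d^4_{-3,-4}: single k=0 term ⇒ -0.000002;  D = +0.000000+0.000002i
d^4_{-2,-4}: single k=0 term ⇒ +0.000028;  D = -0.000017+0.000022i
d^4_{-1,-4}: single k=0 term ⇒ -0.000295;  D = -0.000295+0.000010i
d^4_{0,-4}: single k=0 term ⇒ +0.002471;  D = -0.001686-0.001807i
d^4_{1,-4}: single k=0 term ⇒ -0.016565;  D = +0.001732-0.016474i
d^4_{2,-4}: single k=0 term ⇒ +0.087787;  D = +0.071926-0.050330i
d^4_{3,-4}: single k=0 term ⇒ -0.351675;  D = +0.341179+0.085280i
d^4_{4,-4}: single k=0 term ⇒ +0.931846;  D = +0.422325+0.830650i
Y_4^{m'}(θ=0.9316,φ=0.2719) and Σ D·Y over m':
  (+0.0000+0.0000i)·(+0.0853-0.1626i)  (+0.0000+0.0000i)·(+0.2646-0.2811i)  (-0.0000+0.0000i)·(+0.2749-0.1662i)  (-0.0003+0.0000i)·(-0.1110+0.0310i)  (-0.0017-0.0018i)·(-0.3431+0.0000i)  (+0.0017-0.0165i)·(+0.1110+0.0310i)  (+0.0719-0.0503i)·(+0.2749+0.1662i)  (+0.3412+0.0853i)·(-0.2646-0.2811i)  (+0.4223+0.8306i)·(+0.0853+0.1626i)
Y_4^-4(R⁻¹ n̂) = -0.135859+0.018022i

Re=-0.1359 Im=0.0180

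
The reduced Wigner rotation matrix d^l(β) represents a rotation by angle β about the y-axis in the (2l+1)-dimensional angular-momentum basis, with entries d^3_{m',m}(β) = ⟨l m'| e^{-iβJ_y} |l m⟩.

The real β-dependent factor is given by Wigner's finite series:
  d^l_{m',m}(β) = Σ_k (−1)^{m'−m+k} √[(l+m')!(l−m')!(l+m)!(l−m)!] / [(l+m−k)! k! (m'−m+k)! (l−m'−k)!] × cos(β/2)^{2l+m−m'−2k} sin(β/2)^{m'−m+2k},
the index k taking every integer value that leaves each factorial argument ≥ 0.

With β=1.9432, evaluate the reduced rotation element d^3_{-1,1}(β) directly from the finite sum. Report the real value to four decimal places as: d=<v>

d^3_{-1,1}(β=1.9432) via Wigner's sum:
c=cos(1.9432/2)=0.563979, s=sin(1.9432/2)=0.825789; N=√[2·24·24·2]=48.000000
k: max(0,(1)−(-1))=2 … min(3+(1),3−(-1))=4
  k=2: (−1)^0·48.0000/(8)·0.5640^4·0.8258^2 = +0.413944
  k=3: (−1)^1·48.0000/(6)·0.5640^2·0.8258^4 = -1.183294
  k=4: (−1)^2·48.0000/(48)·0.5640^0·0.8258^6 = +0.317114
d^3_{-1,1}(1.9432) = +0.413944 -1.183294 +0.317114 = -0.452236

d=-0.4522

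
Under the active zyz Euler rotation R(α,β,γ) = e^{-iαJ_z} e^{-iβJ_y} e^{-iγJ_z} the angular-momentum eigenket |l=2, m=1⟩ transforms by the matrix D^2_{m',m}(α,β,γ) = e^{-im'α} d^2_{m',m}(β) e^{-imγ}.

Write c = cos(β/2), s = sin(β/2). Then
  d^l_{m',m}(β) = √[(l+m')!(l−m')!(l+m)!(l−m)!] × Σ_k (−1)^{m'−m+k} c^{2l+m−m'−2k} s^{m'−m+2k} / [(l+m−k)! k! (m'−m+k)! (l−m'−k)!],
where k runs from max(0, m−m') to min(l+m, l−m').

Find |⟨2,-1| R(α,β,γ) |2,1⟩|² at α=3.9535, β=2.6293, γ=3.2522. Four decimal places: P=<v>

First d^2_{-1,1}(β=2.6293), then the phase factors e^{-i(-1)α} and e^{-i(1)γ}:
With c≡cos(β/2)=0.253355 and s≡sin(β/2)=0.967374, N=[1·6·6·1]^{1/2}=6.000000
k∈{2,3} keeps every argument non-negative
  k=2: (−1)^0·6.0000/(2)·0.2534^2·0.9674^2 = +0.180205
  k=3: (−1)^1·6.0000/(6)·0.2534^0·0.9674^4 = -0.875743
d^2_{-1,1}(2.6293) = +0.180205 -0.875743 = -0.695538
|D^2_{-1,1}|² = |d^2_{-1,1}(β)|² = (-0.695538)² = 0.483773 (the z-rotation phases have unit modulus)

P=0.4838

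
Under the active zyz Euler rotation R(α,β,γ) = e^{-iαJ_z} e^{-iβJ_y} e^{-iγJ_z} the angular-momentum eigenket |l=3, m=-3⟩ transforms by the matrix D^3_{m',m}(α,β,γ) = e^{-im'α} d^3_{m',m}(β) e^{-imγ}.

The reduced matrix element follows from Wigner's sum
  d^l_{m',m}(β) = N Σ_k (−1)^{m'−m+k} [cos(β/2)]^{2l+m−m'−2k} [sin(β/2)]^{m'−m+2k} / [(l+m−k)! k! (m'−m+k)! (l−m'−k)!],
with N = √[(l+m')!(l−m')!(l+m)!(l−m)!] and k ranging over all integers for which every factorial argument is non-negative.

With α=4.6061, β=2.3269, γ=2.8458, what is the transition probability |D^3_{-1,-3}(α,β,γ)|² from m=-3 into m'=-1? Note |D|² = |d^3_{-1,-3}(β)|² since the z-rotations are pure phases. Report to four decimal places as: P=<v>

P=0.0065

First d^3_{-1,-3}(β=2.3269), then the phase factors e^{-i(-1)α} and e^{-i(-3)γ}:
Half-angle: c=0.396174, s=0.918175. N=√(2·24·1·720)=185.903201
k: max(0,(-3)−(-1))=0 … min(3+(-3),3−(-1))=0
  k=0: (−1)^2·185.9032/(48)·0.3962^4·0.9182^2 = +0.080434
d^3_{-1,-3}(2.3269) = +0.080434
|D^3_{-1,-3}|² = |d^3_{-1,-3}(β)|² = (+0.080434)² = 0.006470 (the z-rotation phases have unit modulus)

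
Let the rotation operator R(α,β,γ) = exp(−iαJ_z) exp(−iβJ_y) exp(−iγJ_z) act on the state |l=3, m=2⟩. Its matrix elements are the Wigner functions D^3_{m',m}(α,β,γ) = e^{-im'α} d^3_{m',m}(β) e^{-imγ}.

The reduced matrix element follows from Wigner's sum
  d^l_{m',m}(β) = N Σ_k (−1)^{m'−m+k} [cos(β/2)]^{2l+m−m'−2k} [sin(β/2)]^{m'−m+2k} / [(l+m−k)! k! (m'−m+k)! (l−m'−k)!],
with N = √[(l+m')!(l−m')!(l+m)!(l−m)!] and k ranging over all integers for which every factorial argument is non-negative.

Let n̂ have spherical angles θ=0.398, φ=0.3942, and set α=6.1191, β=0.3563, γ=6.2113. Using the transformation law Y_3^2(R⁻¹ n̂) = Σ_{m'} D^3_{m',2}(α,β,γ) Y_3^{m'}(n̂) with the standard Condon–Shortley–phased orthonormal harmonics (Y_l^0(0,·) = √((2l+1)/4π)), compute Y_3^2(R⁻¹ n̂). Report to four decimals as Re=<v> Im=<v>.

Re=-0.0408 Im=-0.0115

Need the full column D^3_{m',2} for m'=−3..3 at α=6.1191, β=0.3563, γ=6.2113.
cos(β/2)=0.984173, sin(β/2)=0.177209
d^3_{-3,2}: single k=5 term ⇒ +0.000421;  D = +0.000396-0.000144i
d^3_{-2,2}: k∈[4..5] ⇒ +0.004776 -0.000031 = +0.004745;  D = +0.004665-0.000870i
d^3_{-1,2}: k∈[3..4] ⇒ +0.033551 -0.000544 = +0.033007;  D = +0.033000-0.000670i
d^3_{0,2}: k∈[2..3] ⇒ +0.161369 -0.005232 = +0.156137;  D = +0.154526+0.022371i
d^3_{1,2}: k∈[1..2] ⇒ +0.517421 -0.033551 = +0.483870;  D = +0.461121+0.146620i
d^3_{2,2}: k∈[0..1] ⇒ +0.908718 -0.147309 = +0.761410;  D = +0.678178+0.346149i
d^3_{3,2}: single k=0 term ⇒ -0.400792;  D = -0.322422-0.238072i
Y_3^{m'}(θ=0.398,φ=0.3942) and Σ D·Y over m':
  (+0.0004-0.0001i)·(+0.0092-0.0225i)  (+0.0047-0.0009i)·(+0.0998-0.1004i)  (+0.0330-0.0007i)·(+0.3757-0.1563i)  (+0.1545+0.0224i)·(+0.4296+0.0000i)  (+0.4611+0.1466i)·(-0.3757-0.1563i)  (+0.6782+0.3461i)·(+0.0998+0.1004i)  (-0.3224-0.2381i)·(-0.0092-0.0225i)
Y_3^2(R⁻¹ n̂) = -0.040751-0.011486i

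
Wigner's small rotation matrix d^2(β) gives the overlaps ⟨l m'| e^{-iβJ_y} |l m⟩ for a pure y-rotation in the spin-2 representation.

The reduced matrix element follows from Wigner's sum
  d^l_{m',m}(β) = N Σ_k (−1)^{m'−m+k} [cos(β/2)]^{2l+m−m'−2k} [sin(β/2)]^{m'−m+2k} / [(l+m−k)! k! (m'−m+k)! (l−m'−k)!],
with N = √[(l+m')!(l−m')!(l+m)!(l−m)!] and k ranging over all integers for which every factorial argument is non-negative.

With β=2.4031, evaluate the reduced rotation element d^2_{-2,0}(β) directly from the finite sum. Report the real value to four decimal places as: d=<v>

d^2_{-2,0}(β=2.4031) via Wigner's sum:
c=cos(2.4031/2)=0.360913, s=sin(2.4031/2)=0.932600; N=√[1·24·2·2]=9.797959
Admissible k: 2..2 (factorial args all ≥0)
  k=2: (−1)^0·9.7980/(4)·0.3609^2·0.9326^2 = +0.277505
d^2_{-2,0}(2.4031) = +0.277505

d=0.2775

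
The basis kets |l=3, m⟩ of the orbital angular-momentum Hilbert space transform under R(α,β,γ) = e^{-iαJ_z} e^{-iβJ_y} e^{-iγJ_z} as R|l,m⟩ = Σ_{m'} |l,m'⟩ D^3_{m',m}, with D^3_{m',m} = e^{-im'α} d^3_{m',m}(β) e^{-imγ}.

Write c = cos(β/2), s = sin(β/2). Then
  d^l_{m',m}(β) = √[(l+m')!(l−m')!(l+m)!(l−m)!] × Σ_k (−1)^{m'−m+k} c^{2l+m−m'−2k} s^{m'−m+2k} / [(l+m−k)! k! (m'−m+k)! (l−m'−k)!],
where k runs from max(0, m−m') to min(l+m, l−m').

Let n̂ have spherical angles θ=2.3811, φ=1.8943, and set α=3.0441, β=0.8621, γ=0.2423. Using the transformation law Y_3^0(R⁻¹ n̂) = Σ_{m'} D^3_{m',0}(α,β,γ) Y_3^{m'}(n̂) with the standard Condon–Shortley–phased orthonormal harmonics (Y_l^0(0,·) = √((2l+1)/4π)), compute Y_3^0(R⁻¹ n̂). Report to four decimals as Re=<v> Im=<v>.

Re=0.2566 Im=0.0000

Need the full column D^3_{m',0} for m'=−3..3 at α=3.0441, β=0.8621, γ=0.2423.
cos(β/2)=0.908528, sin(β/2)=0.417825
d^3_{-3,0}: single k=3 term ⇒ +0.244632;  D = -0.234243+0.070534i
d^3_{-2,0}: k∈[2..3] ⇒ +0.651481 -0.137789 = +0.513692;  D = +0.503958-0.099529i
d^3_{-1,0}: k∈[1..3] ⇒ +0.895933 -0.568472 +0.040078 = +0.367538;  D = -0.365793+0.035776i
d^3_{0,0}: k∈[0..3] ⇒ +0.562378 -1.070493 +0.226410 -0.005321 = -0.287025;  D = -0.287025+0.000000i
d^3_{1,0}: k∈[0..2] ⇒ -0.895933 +0.568472 -0.040078 = -0.367538;  D = +0.365793+0.035776i
d^3_{2,0}: k∈[0..1] ⇒ +0.651481 -0.137789 = +0.513692;  D = +0.503958+0.099529i
d^3_{3,0}: single k=0 term ⇒ -0.244632;  D = +0.234243+0.070534i
Y_3^{m'}(θ=2.3811,φ=1.8943) and Σ D·Y over m':
  (-0.2342+0.0705i)·(+0.1127+0.0772i)  (+0.5040-0.0995i)·(+0.2807-0.2121i)  (-0.3658+0.0358i)·(-0.1150-0.3431i)  (-0.2870+0.0000i)·(+0.1015+0.0000i)  (+0.3658+0.0358i)·(+0.1150-0.3431i)  (+0.5040+0.0995i)·(+0.2807+0.2121i)  (+0.2342+0.0705i)·(-0.1127+0.0772i)
Y_3^0(R⁻¹ n̂) = +0.256551+0.000000i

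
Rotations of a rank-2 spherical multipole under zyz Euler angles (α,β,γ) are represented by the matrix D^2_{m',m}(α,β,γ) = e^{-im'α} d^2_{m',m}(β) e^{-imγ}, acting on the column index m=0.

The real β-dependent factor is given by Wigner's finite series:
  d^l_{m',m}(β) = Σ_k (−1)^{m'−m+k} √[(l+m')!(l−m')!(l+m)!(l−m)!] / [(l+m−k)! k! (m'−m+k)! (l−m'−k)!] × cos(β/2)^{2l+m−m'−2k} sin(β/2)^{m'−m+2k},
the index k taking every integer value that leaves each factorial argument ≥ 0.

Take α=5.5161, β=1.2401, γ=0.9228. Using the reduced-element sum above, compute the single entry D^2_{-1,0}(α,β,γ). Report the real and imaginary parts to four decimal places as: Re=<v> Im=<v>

D^2_{-1,0}(5.5161,1.2401,0.9228) = e^{-i·-1·5.5161}·d^2_{-1,0}(1.2401)·e^{-i·0·0.9228}. Compute d first:
Half-angle: c=0.813849, s=0.581076. N=√(1·6·2·2)=4.898979
The bounds max(0,m−m')=1 and min(l+m,l−m')=2 give 2 terms
  k=1: (−1)^0·4.8990/(2)·0.8138^3·0.5811^1 = +0.767257
  k=2: (−1)^1·4.8990/(2)·0.8138^1·0.5811^3 = -0.391127
d^2_{-1,0}(1.2401) = +0.767257 -0.391127 = +0.376129
Attach z-rotation phases: D = e^{-i(-1)(5.5161)}·(+0.376129)·e^{-i(0)(0.9228)} = +0.270789-0.261049i

Re=0.2708 Im=-0.2610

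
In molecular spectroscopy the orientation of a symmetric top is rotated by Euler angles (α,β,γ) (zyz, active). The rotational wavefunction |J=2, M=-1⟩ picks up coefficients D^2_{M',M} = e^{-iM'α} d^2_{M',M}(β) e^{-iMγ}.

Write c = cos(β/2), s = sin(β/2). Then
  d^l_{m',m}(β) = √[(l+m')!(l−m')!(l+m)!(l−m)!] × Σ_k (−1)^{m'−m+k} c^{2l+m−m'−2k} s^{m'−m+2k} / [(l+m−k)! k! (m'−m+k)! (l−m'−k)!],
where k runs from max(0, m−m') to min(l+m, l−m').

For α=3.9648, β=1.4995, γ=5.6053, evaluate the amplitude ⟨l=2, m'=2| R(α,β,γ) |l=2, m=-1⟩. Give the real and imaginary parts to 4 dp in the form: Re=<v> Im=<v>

Split into d^2_{2,-1}(β=1.4995) × two z-phases.
With c≡cos(β/2)=0.731859 and s≡sin(β/2)=0.681456, N=[24·1·1·6]^{1/2}=12.000000
k: max(0,(-1)−(2))=0 … min(2+(-1),2−(2))=0
  k=0: (−1)^3·12.0000/(6)·0.7319^1·0.6815^3 = -0.463202
d^2_{2,-1}(1.4995) = -0.463202
D = (-0.075546-0.997142i)·(-0.463202)·(+0.778901-0.627147i) = +0.316922+0.337812i

Re=0.3169 Im=0.3378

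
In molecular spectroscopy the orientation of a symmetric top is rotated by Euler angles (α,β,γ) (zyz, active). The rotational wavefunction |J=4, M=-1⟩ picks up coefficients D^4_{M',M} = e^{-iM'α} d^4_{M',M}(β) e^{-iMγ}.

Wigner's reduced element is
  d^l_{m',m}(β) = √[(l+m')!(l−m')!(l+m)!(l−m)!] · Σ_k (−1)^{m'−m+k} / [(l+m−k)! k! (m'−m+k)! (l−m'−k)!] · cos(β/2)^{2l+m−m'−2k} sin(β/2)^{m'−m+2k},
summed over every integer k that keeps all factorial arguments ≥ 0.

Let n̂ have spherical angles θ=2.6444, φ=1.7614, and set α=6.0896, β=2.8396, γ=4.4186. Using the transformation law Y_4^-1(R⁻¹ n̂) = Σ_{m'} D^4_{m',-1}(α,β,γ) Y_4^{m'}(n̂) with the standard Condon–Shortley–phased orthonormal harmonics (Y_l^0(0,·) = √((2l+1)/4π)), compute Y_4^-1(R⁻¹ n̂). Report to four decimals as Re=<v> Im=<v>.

Re=-0.2700 Im=-0.1406

Need the full column D^4_{m',-1} for m'=−4..4 at α=6.0896, β=2.8396, γ=4.4186.
cos(β/2)=0.150423, sin(β/2)=0.988622
d^4_{-4,-1}: single k=3 term ⇒ +0.000557;  D = -0.000488-0.000268i
d^4_{-3,-1}: k∈[2..3] ⇒ +0.000090 -0.006470 = -0.006380;  D = +0.004895+0.004092i
d^4_{-2,-1}: k∈[1..3] ⇒ +0.000007 -0.001579 +0.045458 = +0.043887;  D = -0.027628-0.034099i
d^4_{-1,-1}: k∈[0..3] ⇒ +0.000000 -0.000170 +0.014672 -0.211257 = -0.196754;  D = +0.092141+0.173845i
d^4_{0,-1}: k∈[0..3] ⇒ -0.000008 +0.001997 -0.086250 +0.620927 = +0.536666;  D = -0.155408-0.513672i
d^4_{1,-1}: k∈[0..3] ⇒ +0.000113 -0.014672 +0.316885 -0.912517 = -0.610191;  D = +0.061041+0.607131i
d^4_{2,-1}: k∈[0..2] ⇒ -0.001052 +0.068187 -0.589063 = -0.521929;  D = -0.048668+0.519655i
d^4_{3,-1}: k∈[0..1] ⇒ +0.006470 -0.167680 = -0.161210;  D = -0.045630+0.154617i
d^4_{4,-1}: single k=0 term ⇒ -0.024054;  D = -0.011119+0.021330i
Y_4^{m'}(θ=2.6444,φ=1.7614) and Σ D·Y over m':
  (-0.0005-0.0003i)·(+0.0166-0.0158i)  (+0.0049+0.0041i)·(-0.0646-0.1004i)  (-0.0276-0.0341i)·(-0.3113+0.1248i)  (+0.0921+0.1738i)·(+0.0905+0.4688i)  (-0.1554-0.5137i)·(+0.0753+0.0000i)  (+0.0610+0.6071i)·(-0.0905+0.4688i)  (-0.0487+0.5197i)·(-0.3113-0.1248i)  (-0.0456+0.1546i)·(+0.0646-0.1004i)  (-0.0111+0.0213i)·(+0.0166+0.0158i)
Y_4^-1(R⁻¹ n̂) = -0.270041-0.140606i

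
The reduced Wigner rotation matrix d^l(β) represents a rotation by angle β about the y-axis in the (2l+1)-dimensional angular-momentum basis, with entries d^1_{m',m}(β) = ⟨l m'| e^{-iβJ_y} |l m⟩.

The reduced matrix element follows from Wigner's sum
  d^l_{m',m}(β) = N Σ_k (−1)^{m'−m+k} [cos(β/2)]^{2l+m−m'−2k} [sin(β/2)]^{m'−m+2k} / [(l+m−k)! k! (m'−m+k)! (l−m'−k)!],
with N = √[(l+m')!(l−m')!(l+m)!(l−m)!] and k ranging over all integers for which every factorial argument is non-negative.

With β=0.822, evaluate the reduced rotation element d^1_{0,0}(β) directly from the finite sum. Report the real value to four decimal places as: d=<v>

d=0.6808

d^1_{0,0}(β=0.822) via Wigner's sum:
Half-angle: c=0.916722, s=0.399526. N=√(1·1·1·1)=1.000000
k∈{0,1} keeps every argument non-negative
  k=0: (−1)^0·1.0000/(1)·0.9167^2·0.3995^0 = +0.840379
  k=1: (−1)^1·1.0000/(1)·0.9167^0·0.3995^2 = -0.159621
d^1_{0,0}(0.822) = +0.840379 -0.159621 = +0.680758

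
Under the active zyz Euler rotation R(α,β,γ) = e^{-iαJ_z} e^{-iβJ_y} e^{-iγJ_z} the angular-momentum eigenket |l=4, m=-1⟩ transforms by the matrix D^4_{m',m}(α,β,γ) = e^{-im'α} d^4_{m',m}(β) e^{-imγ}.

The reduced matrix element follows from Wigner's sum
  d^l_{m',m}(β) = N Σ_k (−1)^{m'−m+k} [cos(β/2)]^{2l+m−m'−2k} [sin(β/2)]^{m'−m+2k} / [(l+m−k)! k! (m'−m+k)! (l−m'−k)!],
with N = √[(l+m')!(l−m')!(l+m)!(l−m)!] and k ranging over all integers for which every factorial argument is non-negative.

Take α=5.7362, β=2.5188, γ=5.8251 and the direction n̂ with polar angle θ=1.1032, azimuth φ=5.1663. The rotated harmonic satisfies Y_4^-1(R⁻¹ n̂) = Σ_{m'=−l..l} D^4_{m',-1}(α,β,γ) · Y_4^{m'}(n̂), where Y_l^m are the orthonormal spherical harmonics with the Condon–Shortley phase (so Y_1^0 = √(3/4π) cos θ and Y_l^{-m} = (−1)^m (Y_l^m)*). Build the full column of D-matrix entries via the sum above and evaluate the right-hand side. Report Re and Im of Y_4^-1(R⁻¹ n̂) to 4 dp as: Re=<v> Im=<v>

Re=0.0578 Im=-0.0829

Need the full column D^4_{m',-1} for m'=−4..4 at α=5.7362, β=2.5188, γ=5.8251.
cos(β/2)=0.306388, sin(β/2)=0.951907
d^4_{-4,-1}: single k=3 term ⇒ +0.017428;  D = -0.015331-0.008287i
d^4_{-3,-1}: k∈[2..3] ⇒ +0.005950 -0.095716 = -0.089766;  D = +0.045244+0.077531i
d^4_{-2,-1}: k∈[1..3] ⇒ +0.001024 -0.049402 +0.317909 = +0.269530;  D = +0.005051-0.269483i
d^4_{-1,-1}: k∈[0..3] ⇒ +0.000078 -0.011244 +0.217063 -0.698409 = -0.492512;  D = -0.264001+0.415779i
d^4_{0,-1}: k∈[0..3] ⇒ -0.001079 +0.062490 -0.603190 +0.970393 = +0.428614;  D = +0.384424-0.189547i
d^4_{1,-1}: k∈[0..3] ⇒ +0.007496 -0.217063 +1.047614 -0.674148 = +0.163899;  D = +0.163252+0.014551i
d^4_{2,-1}: k∈[0..2] ⇒ -0.032935 +0.476863 -0.920595 = -0.476667;  D = -0.383501-0.283088i
d^4_{3,-1}: k∈[0..1] ⇒ +0.095716 -0.554345 = -0.458629;  D = -0.173485-0.424551i
d^4_{4,-1}: single k=0 term ⇒ -0.168222;  D = +0.026645-0.166098i
Y_4^{m'}(θ=1.1032,φ=5.1663) and Σ D·Y over m':
  (-0.0153-0.0083i)·(-0.0681-0.2726i)  (+0.0452+0.0775i)·(-0.3926-0.0833i)  (+0.0051-0.2695i)·(-0.0693+0.0887i)  (-0.2640+0.4158i)·(-0.1317-0.2699i)  (+0.3844-0.1895i)·(-0.1746+0.0000i)  (+0.1633+0.0146i)·(+0.1317-0.2699i)  (-0.3835-0.2831i)·(-0.0693-0.0887i)  (-0.1735-0.4246i)·(+0.3926-0.0833i)  (+0.0266-0.1661i)·(-0.0681+0.2726i)
Y_4^-1(R⁻¹ n̂) = +0.057797-0.082914i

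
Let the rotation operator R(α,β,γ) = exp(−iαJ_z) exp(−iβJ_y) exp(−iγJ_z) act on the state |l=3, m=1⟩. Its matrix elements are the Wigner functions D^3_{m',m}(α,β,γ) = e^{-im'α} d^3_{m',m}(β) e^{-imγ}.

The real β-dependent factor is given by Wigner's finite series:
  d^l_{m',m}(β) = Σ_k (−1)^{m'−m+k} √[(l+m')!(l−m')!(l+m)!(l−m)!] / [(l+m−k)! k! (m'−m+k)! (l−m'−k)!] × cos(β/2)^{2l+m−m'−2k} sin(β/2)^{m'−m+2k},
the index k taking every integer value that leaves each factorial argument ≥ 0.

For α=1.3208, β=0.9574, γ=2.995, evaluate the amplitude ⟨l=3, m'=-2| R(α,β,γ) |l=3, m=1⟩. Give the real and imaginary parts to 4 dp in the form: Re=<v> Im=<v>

Re=0.3509 Im=-0.1294

D^3_{-2,1}(1.3208,0.9574,2.995) = e^{-i·-2·1.3208}·d^3_{-2,1}(0.9574)·e^{-i·1·2.995}. Compute d first:
With c≡cos(β/2)=0.887594 and s≡sin(β/2)=0.460626, N=[1·120·24·2]^{1/2}=75.894664
Admissible k: 3..4 (factorial args all ≥0)
  k=3: (−1)^0·75.8947/(12)·0.8876^3·0.4606^3 = +0.432233
  k=4: (−1)^1·75.8947/(24)·0.8876^1·0.4606^5 = -0.058204
d^3_{-2,1}(0.9574) = +0.432233 -0.058204 = +0.374029
D = (-0.877586+0.479419i)·(+0.374029)·(-0.989275-0.146068i) = +0.350915-0.129448i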